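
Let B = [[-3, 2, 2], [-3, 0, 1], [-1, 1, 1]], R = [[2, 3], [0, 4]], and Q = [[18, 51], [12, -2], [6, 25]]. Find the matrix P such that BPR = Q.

P = B⁻¹QR⁻¹ (apply B⁻¹ on the left and R⁻¹ on the right).
B has determinant 1; B⁻¹ = [[-1, 0, 2], [2, -1, -3], [-3, 1, 6]].
R has determinant 8; R⁻¹ = [[1/2, -3/8], [0, 1/4]].
B⁻¹Q = [[-6, -1], [6, 29], [-6, -5]].
P = (B⁻¹Q)R⁻¹ = [[-3, 2], [3, 5], [-3, 1]].

P = [[-3, 2], [3, 5], [-3, 1]]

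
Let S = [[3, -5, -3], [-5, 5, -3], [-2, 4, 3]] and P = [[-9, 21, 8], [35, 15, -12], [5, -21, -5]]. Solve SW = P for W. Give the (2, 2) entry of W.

Left-multiplying both sides by S⁻¹ gives W = S⁻¹P.
S has determinant 6; S⁻¹ = [[9/2, 1/2, 5], [7/2, 1/2, 4], [-5/3, -1/3, -5/3]].
W = S⁻¹P = [[9/2, 1/2, 5], [7/2, 1/2, 4], [-5/3, -1/3, -5/3]] · [[-9, 21, 8], [35, 15, -12], [5, -21, -5]] = [[2, -3, 5], [6, -3, 2], [-5, -5, -1]].

-3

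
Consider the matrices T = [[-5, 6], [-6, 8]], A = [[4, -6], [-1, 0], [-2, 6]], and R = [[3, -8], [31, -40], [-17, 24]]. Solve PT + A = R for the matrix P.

PT = R − A = [[-1, -2], [32, -40], [-15, 18]].
T is on the right of P, so right-multiply by T⁻¹: P = (R − A)T⁻¹.
det T = -4; the adjugate gives T⁻¹ = [[-2, 3/2], [-3/2, 5/4]].
P = (R − A)T⁻¹ = [[5, -4], [-4, -2], [3, 0]].

P = [[5, -4], [-4, -2], [3, 0]]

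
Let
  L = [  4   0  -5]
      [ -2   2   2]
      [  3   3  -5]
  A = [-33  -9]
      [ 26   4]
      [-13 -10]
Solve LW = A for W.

W = [[-2, 4], [6, 1], [5, 5]]

Left-multiplying both sides by L⁻¹ gives W = L⁻¹A.
det L = -4, so L⁻¹ = [[4, 15/4, -5/2], [1, 5/4, -1/2], [3, 3, -2]].
W = L⁻¹A = [[4, 15/4, -5/2], [1, 5/4, -1/2], [3, 3, -2]] · [[-33, -9], [26, 4], [-13, -10]] = [[-2, 4], [6, 1], [5, 5]].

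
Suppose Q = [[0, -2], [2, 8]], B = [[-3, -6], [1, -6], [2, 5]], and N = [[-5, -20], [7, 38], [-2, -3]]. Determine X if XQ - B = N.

X = [[-3, -4], [0, 4], [-1, 0]]

XQ = N + B = [[-8, -26], [8, 32], [0, 2]].
Q is on the right of X, so right-multiply by Q⁻¹: X = (N + B)Q⁻¹.
det Q = 4; the adjugate gives Q⁻¹ = [[2, 1/2], [-1/2, 0]].
X = (N + B)Q⁻¹ = [[-3, -4], [0, 4], [-1, 0]].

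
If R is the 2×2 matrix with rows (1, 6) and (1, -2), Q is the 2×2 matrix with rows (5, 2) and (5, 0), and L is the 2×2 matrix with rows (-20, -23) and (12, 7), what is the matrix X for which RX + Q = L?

X = [[-1, -1], [-4, -4]]

RX = L − Q = [[-25, -25], [7, 7]].
R is on the left of X, so left-multiply by R⁻¹: X = R⁻¹(L − Q).
det R = -8, so R⁻¹ = [[1/4, 3/4], [1/8, -1/8]].
X = R⁻¹(L − Q) = [[-1, -1], [-4, -4]].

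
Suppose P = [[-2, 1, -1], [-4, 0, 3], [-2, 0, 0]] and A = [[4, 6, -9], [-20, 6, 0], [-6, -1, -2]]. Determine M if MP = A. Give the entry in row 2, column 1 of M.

Right-multiplying both sides by P⁻¹ gives M = AP⁻¹.
det P = -6; the adjugate gives P⁻¹ = [[0, 0, -1/2], [1, 1/3, -5/3], [0, 1/3, -2/3]].
M = AP⁻¹ = [[4, 6, -9], [-20, 6, 0], [-6, -1, -2]] · [[0, 0, -1/2], [1, 1/3, -5/3], [0, 1/3, -2/3]] = [[6, -1, -6], [6, 2, 0], [-1, -1, 6]].

6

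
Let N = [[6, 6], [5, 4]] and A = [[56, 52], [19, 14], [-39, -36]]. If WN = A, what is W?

W = [[6, 4], [-1, 5], [-4, -3]]

Right-multiplying both sides by N⁻¹ gives W = AN⁻¹.
det N = -6; the adjugate gives N⁻¹ = [[-2/3, 1], [5/6, -1]].
W = AN⁻¹ = [[56, 52], [19, 14], [-39, -36]] · [[-2/3, 1], [5/6, -1]] = [[6, 4], [-1, 5], [-4, -3]].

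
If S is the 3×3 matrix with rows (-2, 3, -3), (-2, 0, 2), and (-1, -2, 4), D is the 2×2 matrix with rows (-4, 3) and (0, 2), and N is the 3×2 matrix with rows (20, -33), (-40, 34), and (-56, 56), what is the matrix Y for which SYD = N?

Isolating Y: multiply by S⁻¹ from the left and D⁻¹ from the right, so Y = S⁻¹ND⁻¹.
det S = -2; the adjugate gives S⁻¹ = [[-2, 3, -3], [-3, 11/2, -5], [-2, 7/2, -3]].
det D = -8, so D⁻¹ = [[-1/4, 3/8], [0, 1/2]].
S⁻¹N = [[8, 0], [0, 6], [-12, 17]].
Y = (S⁻¹N)D⁻¹ = [[-2, 3], [0, 3], [3, 4]].

Y = [[-2, 3], [0, 3], [3, 4]]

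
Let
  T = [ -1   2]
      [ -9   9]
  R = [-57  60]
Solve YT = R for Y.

Y = [[3, 6]]

Right-multiplying both sides by T⁻¹ gives Y = RT⁻¹.
det T = 9; the adjugate gives T⁻¹ = [[1, -2/9], [1, -1/9]].
Y = RT⁻¹ = [[-57, 60]] · [[1, -2/9], [1, -1/9]] = [[3, 6]].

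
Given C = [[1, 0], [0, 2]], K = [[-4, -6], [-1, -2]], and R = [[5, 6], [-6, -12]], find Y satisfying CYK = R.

Y = [[-2, 3], [0, 3]]

Left-multiply by C⁻¹ and right-multiply by K⁻¹: Y = C⁻¹RK⁻¹.
C has determinant 2; C⁻¹ = [[1, 0], [0, 1/2]].
det K = 2; the adjugate gives K⁻¹ = [[-1, 3], [1/2, -2]].
C⁻¹R = [[5, 6], [-3, -6]].
Y = (C⁻¹R)K⁻¹ = [[-2, 3], [0, 3]].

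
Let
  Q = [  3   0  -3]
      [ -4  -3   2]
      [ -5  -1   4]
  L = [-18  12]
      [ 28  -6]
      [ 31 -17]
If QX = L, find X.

X = [[-5, 5], [-2, -4], [1, 1]]

Left-multiplying both sides by Q⁻¹ gives X = Q⁻¹L.
det Q = 3; the adjugate gives Q⁻¹ = [[-10/3, 1, -3], [2, -1, 2], [-11/3, 1, -3]].
X = Q⁻¹L = [[-10/3, 1, -3], [2, -1, 2], [-11/3, 1, -3]] · [[-18, 12], [28, -6], [31, -17]] = [[-5, 5], [-2, -4], [1, 1]].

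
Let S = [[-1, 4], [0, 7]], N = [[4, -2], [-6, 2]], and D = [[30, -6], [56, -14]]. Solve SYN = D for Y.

Y = [[2, 1], [-1, -2]]

Isolating Y: multiply by S⁻¹ from the left and N⁻¹ from the right, so Y = S⁻¹DN⁻¹.
det S = -7; the adjugate gives S⁻¹ = [[-1, 4/7], [0, 1/7]].
det N = -4, so N⁻¹ = [[-1/2, -1/2], [-3/2, -1]].
S⁻¹D = [[2, -2], [8, -2]].
Y = (S⁻¹D)N⁻¹ = [[2, 1], [-1, -2]].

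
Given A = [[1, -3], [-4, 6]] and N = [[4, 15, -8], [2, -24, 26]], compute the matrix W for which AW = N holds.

Since A multiplies W on the left, W = A⁻¹N.
det A = -6, so A⁻¹ = [[-1, -1/2], [-2/3, -1/6]].
W = A⁻¹N = [[-1, -1/2], [-2/3, -1/6]] · [[4, 15, -8], [2, -24, 26]] = [[-5, -3, -5], [-3, -6, 1]].

W = [[-5, -3, -5], [-3, -6, 1]]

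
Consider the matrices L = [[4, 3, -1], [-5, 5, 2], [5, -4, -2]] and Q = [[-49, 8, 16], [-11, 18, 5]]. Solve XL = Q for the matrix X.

Since L sits to the right of X, X = QL⁻¹.
det L = -3, so L⁻¹ = [[2/3, -10/3, -11/3], [0, 1, 1], [5/3, -31/3, -35/3]].
X = QL⁻¹ = [[-49, 8, 16], [-11, 18, 5]] · [[2/3, -10/3, -11/3], [0, 1, 1], [5/3, -31/3, -35/3]] = [[-6, 6, 1], [1, 3, 0]].

X = [[-6, 6, 1], [1, 3, 0]]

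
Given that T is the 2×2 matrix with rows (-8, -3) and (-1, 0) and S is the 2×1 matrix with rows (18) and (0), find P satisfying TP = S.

P = [[0], [-6]]

T is on the left of P, so left-multiply by T⁻¹: P = T⁻¹S.
det T = -3; the adjugate gives T⁻¹ = [[0, -1], [-1/3, 8/3]].
P = T⁻¹S = [[0, -1], [-1/3, 8/3]] · [[18], [0]] = [[0], [-6]].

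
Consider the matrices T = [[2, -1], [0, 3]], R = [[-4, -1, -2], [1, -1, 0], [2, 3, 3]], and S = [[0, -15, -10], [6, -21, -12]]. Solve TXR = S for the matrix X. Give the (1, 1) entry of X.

X = T⁻¹SR⁻¹ (apply T⁻¹ on the left and R⁻¹ on the right).
det T = 6; the adjugate gives T⁻¹ = [[1/2, 1/6], [0, 1/3]].
R has determinant 5; R⁻¹ = [[-3/5, -3/5, -2/5], [-3/5, -8/5, -2/5], [1, 2, 1]].
T⁻¹S = [[1, -11, -7], [2, -7, -4]].
X = (T⁻¹S)R⁻¹ = [[-1, 3, -3], [-1, 2, -2]].

-1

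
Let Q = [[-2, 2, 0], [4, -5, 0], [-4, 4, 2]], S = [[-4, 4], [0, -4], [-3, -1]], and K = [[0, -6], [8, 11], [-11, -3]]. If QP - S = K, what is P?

P = [[2, -2], [0, -3], [-3, 0]]

QP = K + S = [[-4, -2], [8, 7], [-14, -4]].
Left-multiplying both sides by Q⁻¹ gives P = Q⁻¹(K + S).
det Q = 4, so Q⁻¹ = [[-5/2, -1, 0], [-2, -1, 0], [-1, 0, 1/2]].
P = Q⁻¹(K + S) = [[2, -2], [0, -3], [-3, 0]].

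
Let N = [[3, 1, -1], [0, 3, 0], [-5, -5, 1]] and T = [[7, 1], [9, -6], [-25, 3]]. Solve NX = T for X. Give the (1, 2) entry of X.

2

Left-multiplying both sides by N⁻¹ gives X = N⁻¹T.
N has determinant -6; N⁻¹ = [[-1/2, -2/3, -1/2], [0, 1/3, 0], [-5/2, -5/3, -3/2]].
X = N⁻¹T = [[-1/2, -2/3, -1/2], [0, 1/3, 0], [-5/2, -5/3, -3/2]] · [[7, 1], [9, -6], [-25, 3]] = [[3, 2], [3, -2], [5, 3]].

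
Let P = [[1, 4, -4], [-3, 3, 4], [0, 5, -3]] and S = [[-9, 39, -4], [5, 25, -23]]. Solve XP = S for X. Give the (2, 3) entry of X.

Since P sits to the right of X, X = SP⁻¹.
P has determinant -5; P⁻¹ = [[29/5, 8/5, -28/5], [9/5, 3/5, -8/5], [3, 1, -3]].
X = SP⁻¹ = [[-9, 39, -4], [5, 25, -23]] · [[29/5, 8/5, -28/5], [9/5, 3/5, -8/5], [3, 1, -3]] = [[6, 5, 0], [5, 0, 1]].

1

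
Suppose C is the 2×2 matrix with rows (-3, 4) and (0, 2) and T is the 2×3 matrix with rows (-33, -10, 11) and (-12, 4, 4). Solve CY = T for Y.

Left-multiplying both sides by C⁻¹ gives Y = C⁻¹T.
C has determinant -6; C⁻¹ = [[-1/3, 2/3], [0, 1/2]].
Y = C⁻¹T = [[-1/3, 2/3], [0, 1/2]] · [[-33, -10, 11], [-12, 4, 4]] = [[3, 6, -1], [-6, 2, 2]].

Y = [[3, 6, -1], [-6, 2, 2]]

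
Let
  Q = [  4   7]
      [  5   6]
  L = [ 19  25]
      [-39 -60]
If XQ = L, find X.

Right-multiplying both sides by Q⁻¹ gives X = LQ⁻¹.
det Q = -11; the adjugate gives Q⁻¹ = [[-6/11, 7/11], [5/11, -4/11]].
X = LQ⁻¹ = [[19, 25], [-39, -60]] · [[-6/11, 7/11], [5/11, -4/11]] = [[1, 3], [-6, -3]].

X = [[1, 3], [-6, -3]]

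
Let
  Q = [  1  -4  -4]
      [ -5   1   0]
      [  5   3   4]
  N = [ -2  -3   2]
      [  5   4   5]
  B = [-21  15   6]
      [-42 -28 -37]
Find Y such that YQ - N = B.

YQ = B + N = [[-23, 12, 8], [-37, -24, -32]].
Q is on the right of Y, so right-multiply by Q⁻¹: Y = (B + N)Q⁻¹.
det Q = 4, so Q⁻¹ = [[1, 1, 1], [5, 6, 5], [-5, -23/4, -19/4]].
Y = (B + N)Q⁻¹ = [[-3, 3, -1], [3, 3, -5]].

Y = [[-3, 3, -1], [3, 3, -5]]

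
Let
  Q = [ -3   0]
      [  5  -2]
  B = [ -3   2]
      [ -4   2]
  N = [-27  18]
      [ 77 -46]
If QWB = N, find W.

W = Q⁻¹NB⁻¹ (apply Q⁻¹ on the left and B⁻¹ on the right).
det Q = 6, so Q⁻¹ = [[-1/3, 0], [-5/6, -1/2]].
B has determinant 2; B⁻¹ = [[1, -1], [2, -3/2]].
Q⁻¹N = [[9, -6], [-16, 8]].
W = (Q⁻¹N)B⁻¹ = [[-3, 0], [0, 4]].

W = [[-3, 0], [0, 4]]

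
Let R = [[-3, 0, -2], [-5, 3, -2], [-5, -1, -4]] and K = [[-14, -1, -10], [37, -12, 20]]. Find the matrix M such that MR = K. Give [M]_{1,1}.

3

Right-multiplying both sides by R⁻¹ gives M = KR⁻¹.
det R = 2, so R⁻¹ = [[-7, 1, 3], [-5, 1, 2], [10, -3/2, -9/2]].
M = KR⁻¹ = [[-14, -1, -10], [37, -12, 20]] · [[-7, 1, 3], [-5, 1, 2], [10, -3/2, -9/2]] = [[3, 0, 1], [1, -5, -3]].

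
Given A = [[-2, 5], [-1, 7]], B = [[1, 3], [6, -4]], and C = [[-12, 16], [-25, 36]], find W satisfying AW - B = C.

W = [[-2, 3], [-3, 5]]

AW = C + B = [[-11, 19], [-19, 32]].
Since A multiplies W on the left, W = A⁻¹(C + B).
det A = -9, so A⁻¹ = [[-7/9, 5/9], [-1/9, 2/9]].
W = A⁻¹(C + B) = [[-2, 3], [-3, 5]].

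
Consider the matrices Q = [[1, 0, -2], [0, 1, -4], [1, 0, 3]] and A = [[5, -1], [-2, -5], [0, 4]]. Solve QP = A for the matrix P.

P = [[3, 1], [-6, -1], [-1, 1]]

Q is on the left of P, so left-multiply by Q⁻¹: P = Q⁻¹A.
det Q = 5; the adjugate gives Q⁻¹ = [[3/5, 0, 2/5], [-4/5, 1, 4/5], [-1/5, 0, 1/5]].
P = Q⁻¹A = [[3/5, 0, 2/5], [-4/5, 1, 4/5], [-1/5, 0, 1/5]] · [[5, -1], [-2, -5], [0, 4]] = [[3, 1], [-6, -1], [-1, 1]].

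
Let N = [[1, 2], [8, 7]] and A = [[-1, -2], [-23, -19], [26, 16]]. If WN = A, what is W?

W = [[-1, 0], [1, -3], [-6, 4]]

N is on the right of W, so right-multiply by N⁻¹: W = AN⁻¹.
det N = -9, so N⁻¹ = [[-7/9, 2/9], [8/9, -1/9]].
W = AN⁻¹ = [[-1, -2], [-23, -19], [26, 16]] · [[-7/9, 2/9], [8/9, -1/9]] = [[-1, 0], [1, -3], [-6, 4]].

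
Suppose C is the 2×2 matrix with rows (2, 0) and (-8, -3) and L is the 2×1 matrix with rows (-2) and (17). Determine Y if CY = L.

C is on the left of Y, so left-multiply by C⁻¹: Y = C⁻¹L.
det C = -6; the adjugate gives C⁻¹ = [[1/2, 0], [-4/3, -1/3]].
Y = C⁻¹L = [[1/2, 0], [-4/3, -1/3]] · [[-2], [17]] = [[-1], [-3]].

Y = [[-1], [-3]]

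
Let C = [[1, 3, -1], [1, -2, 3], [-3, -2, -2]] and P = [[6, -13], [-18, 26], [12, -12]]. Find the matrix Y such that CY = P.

C is on the left of Y, so left-multiply by C⁻¹: Y = C⁻¹P.
det C = -3, so C⁻¹ = [[-10/3, -8/3, -7/3], [7/3, 5/3, 4/3], [8/3, 7/3, 5/3]].
Y = C⁻¹P = [[-10/3, -8/3, -7/3], [7/3, 5/3, 4/3], [8/3, 7/3, 5/3]] · [[6, -13], [-18, 26], [12, -12]] = [[0, 2], [0, -3], [-6, 6]].

Y = [[0, 2], [0, -3], [-6, 6]]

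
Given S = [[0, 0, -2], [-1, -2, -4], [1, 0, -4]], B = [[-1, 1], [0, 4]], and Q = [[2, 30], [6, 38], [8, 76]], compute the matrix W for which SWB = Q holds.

W = [[-4, 5], [3, 0], [1, -4]]

Isolating W: multiply by S⁻¹ from the left and B⁻¹ from the right, so W = S⁻¹QB⁻¹.
det S = -4; the adjugate gives S⁻¹ = [[-2, 0, 1], [2, -1/2, -1/2], [-1/2, 0, 0]].
det B = -4, so B⁻¹ = [[-1, 1/4], [0, 1/4]].
S⁻¹Q = [[4, 16], [-3, 3], [-1, -15]].
W = (S⁻¹Q)B⁻¹ = [[-4, 5], [3, 0], [1, -4]].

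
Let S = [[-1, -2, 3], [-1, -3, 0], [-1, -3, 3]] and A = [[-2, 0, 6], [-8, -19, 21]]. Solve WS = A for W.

Since S sits to the right of W, W = AS⁻¹.
det S = 3, so S⁻¹ = [[-3, -1, 3], [1, 0, -1], [0, -1/3, 1/3]].
W = AS⁻¹ = [[-2, 0, 6], [-8, -19, 21]] · [[-3, -1, 3], [1, 0, -1], [0, -1/3, 1/3]] = [[6, 0, -4], [5, 1, 2]].

W = [[6, 0, -4], [5, 1, 2]]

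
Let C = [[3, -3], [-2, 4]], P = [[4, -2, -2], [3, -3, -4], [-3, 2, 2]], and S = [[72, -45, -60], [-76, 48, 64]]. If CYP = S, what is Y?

Isolating Y: multiply by C⁻¹ from the left and P⁻¹ from the right, so Y = C⁻¹SP⁻¹.
det C = 6; the adjugate gives C⁻¹ = [[2/3, 1/2], [1/3, 1/2]].
P has determinant 2; P⁻¹ = [[1, 0, 1], [3, 1, 5], [-3/2, -1, -3]].
C⁻¹S = [[10, -6, -8], [-14, 9, 12]].
Y = (C⁻¹S)P⁻¹ = [[4, 2, 4], [-5, -3, -5]].

Y = [[4, 2, 4], [-5, -3, -5]]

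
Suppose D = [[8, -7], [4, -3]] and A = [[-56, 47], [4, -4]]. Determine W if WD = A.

W = [[-5, -4], [1, -1]]

Right-multiplying both sides by D⁻¹ gives W = AD⁻¹.
det D = 4, so D⁻¹ = [[-3/4, 7/4], [-1, 2]].
W = AD⁻¹ = [[-56, 47], [4, -4]] · [[-3/4, 7/4], [-1, 2]] = [[-5, -4], [1, -1]].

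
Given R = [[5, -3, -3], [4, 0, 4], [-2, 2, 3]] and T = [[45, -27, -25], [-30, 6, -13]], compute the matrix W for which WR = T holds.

W = [[5, 2, -6], [-4, -4, -3]]

Right-multiplying both sides by R⁻¹ gives W = TR⁻¹.
R has determinant -4; R⁻¹ = [[2, -3/4, 3], [5, -9/4, 8], [-2, 1, -3]].
W = TR⁻¹ = [[45, -27, -25], [-30, 6, -13]] · [[2, -3/4, 3], [5, -9/4, 8], [-2, 1, -3]] = [[5, 2, -6], [-4, -4, -3]].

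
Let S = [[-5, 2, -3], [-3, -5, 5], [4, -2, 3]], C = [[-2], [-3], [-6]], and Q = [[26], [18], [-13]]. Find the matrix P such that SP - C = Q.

P = [[-5], [1], [1]]

SP = Q + C = [[24], [15], [-19]].
Since S multiplies P on the left, P = S⁻¹(Q + C).
det S = 5, so S⁻¹ = [[-1, 0, -1], [29/5, -3/5, 34/5], [26/5, -2/5, 31/5]].
P = S⁻¹(Q + C) = [[-5], [1], [1]].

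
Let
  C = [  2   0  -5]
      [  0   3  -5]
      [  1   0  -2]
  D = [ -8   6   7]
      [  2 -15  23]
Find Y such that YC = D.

C is on the right of Y, so right-multiply by C⁻¹: Y = DC⁻¹.
det C = 3; the adjugate gives C⁻¹ = [[-2, 0, 5], [-5/3, 1/3, 10/3], [-1, 0, 2]].
Y = DC⁻¹ = [[-8, 6, 7], [2, -15, 23]] · [[-2, 0, 5], [-5/3, 1/3, 10/3], [-1, 0, 2]] = [[-1, 2, -6], [-2, -5, 6]].

Y = [[-1, 2, -6], [-2, -5, 6]]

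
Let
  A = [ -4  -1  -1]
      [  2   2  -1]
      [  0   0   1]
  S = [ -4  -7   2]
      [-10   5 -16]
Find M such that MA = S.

A is on the right of M, so right-multiply by A⁻¹: M = SA⁻¹.
det A = -6; the adjugate gives A⁻¹ = [[-1/3, -1/6, -1/2], [1/3, 2/3, 1], [0, 0, 1]].
M = SA⁻¹ = [[-4, -7, 2], [-10, 5, -16]] · [[-1/3, -1/6, -1/2], [1/3, 2/3, 1], [0, 0, 1]] = [[-1, -4, -3], [5, 5, -6]].

M = [[-1, -4, -3], [5, 5, -6]]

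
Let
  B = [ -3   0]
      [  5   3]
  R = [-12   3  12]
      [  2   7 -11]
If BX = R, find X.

X = [[4, -1, -4], [-6, 4, 3]]

Left-multiplying both sides by B⁻¹ gives X = B⁻¹R.
det B = -9, so B⁻¹ = [[-1/3, 0], [5/9, 1/3]].
X = B⁻¹R = [[-1/3, 0], [5/9, 1/3]] · [[-12, 3, 12], [2, 7, -11]] = [[4, -1, -4], [-6, 4, 3]].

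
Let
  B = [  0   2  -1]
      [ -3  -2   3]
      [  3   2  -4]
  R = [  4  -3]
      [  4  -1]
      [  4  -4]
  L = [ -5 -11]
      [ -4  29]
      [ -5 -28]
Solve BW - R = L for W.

BW = L + R = [[-1, -14], [0, 28], [-1, -32]].
B is on the left of W, so left-multiply by B⁻¹: W = B⁻¹(L + R).
det B = -6; the adjugate gives B⁻¹ = [[-1/3, -1, -2/3], [1/2, -1/2, -1/2], [0, -1, -1]].
W = B⁻¹(L + R) = [[1, -2], [0, -5], [1, 4]].

W = [[1, -2], [0, -5], [1, 4]]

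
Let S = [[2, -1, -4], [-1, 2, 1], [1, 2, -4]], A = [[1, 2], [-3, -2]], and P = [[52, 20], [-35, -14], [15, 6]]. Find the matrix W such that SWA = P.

Isolating W: multiply by S⁻¹ from the left and A⁻¹ from the right, so W = S⁻¹PA⁻¹.
det S = -1; the adjugate gives S⁻¹ = [[10, 12, -7], [3, 4, -2], [4, 5, -3]].
det A = 4; the adjugate gives A⁻¹ = [[-1/2, -1/2], [3/4, 1/4]].
S⁻¹P = [[-5, -10], [-14, -8], [-12, -8]].
W = (S⁻¹P)A⁻¹ = [[-5, 0], [1, 5], [0, 4]].

W = [[-5, 0], [1, 5], [0, 4]]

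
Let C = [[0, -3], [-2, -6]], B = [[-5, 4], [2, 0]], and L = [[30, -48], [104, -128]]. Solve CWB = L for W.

W = [[4, -1], [4, 5]]

Left-multiply by C⁻¹ and right-multiply by B⁻¹: W = C⁻¹LB⁻¹.
det C = -6; the adjugate gives C⁻¹ = [[1, -1/2], [-1/3, 0]].
det B = -8; the adjugate gives B⁻¹ = [[0, 1/2], [1/4, 5/8]].
C⁻¹L = [[-22, 16], [-10, 16]].
W = (C⁻¹L)B⁻¹ = [[4, -1], [4, 5]].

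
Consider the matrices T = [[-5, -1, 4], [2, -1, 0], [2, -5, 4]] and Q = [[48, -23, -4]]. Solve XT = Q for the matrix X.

X = [[-6, 4, 5]]

Right-multiplying both sides by T⁻¹ gives X = QT⁻¹.
T has determinant -4; T⁻¹ = [[1, 4, -1], [2, 7, -2], [2, 27/4, -7/4]].
X = QT⁻¹ = [[48, -23, -4]] · [[1, 4, -1], [2, 7, -2], [2, 27/4, -7/4]] = [[-6, 4, 5]].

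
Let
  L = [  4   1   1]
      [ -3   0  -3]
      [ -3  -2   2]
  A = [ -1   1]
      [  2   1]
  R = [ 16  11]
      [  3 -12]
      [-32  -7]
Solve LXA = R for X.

Isolating X: multiply by L⁻¹ from the left and A⁻¹ from the right, so X = L⁻¹RA⁻¹.
det L = -3, so L⁻¹ = [[2, 4/3, 1], [-5, -11/3, -3], [-2, -5/3, -1]].
det A = -3; the adjugate gives A⁻¹ = [[-1/3, 1/3], [2/3, 1/3]].
L⁻¹R = [[4, -1], [5, 10], [-5, 5]].
X = (L⁻¹R)A⁻¹ = [[-2, 1], [5, 5], [5, 0]].

X = [[-2, 1], [5, 5], [5, 0]]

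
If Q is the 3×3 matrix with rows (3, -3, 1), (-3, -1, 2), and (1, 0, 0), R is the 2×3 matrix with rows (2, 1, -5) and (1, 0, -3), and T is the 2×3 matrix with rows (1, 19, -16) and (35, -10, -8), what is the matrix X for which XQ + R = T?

XQ = T − R = [[-1, 18, -11], [34, -10, -5]].
Right-multiplying both sides by Q⁻¹ gives X = (T − R)Q⁻¹.
det Q = -5; the adjugate gives Q⁻¹ = [[0, 0, 1], [-2/5, 1/5, 9/5], [-1/5, 3/5, 12/5]].
X = (T − R)Q⁻¹ = [[-5, -3, 5], [5, -5, 4]].

X = [[-5, -3, 5], [5, -5, 4]]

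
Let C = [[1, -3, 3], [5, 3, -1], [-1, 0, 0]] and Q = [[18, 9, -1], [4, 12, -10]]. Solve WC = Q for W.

W = [[1, 4, 3], [-3, 1, -2]]

Right-multiplying both sides by C⁻¹ gives W = QC⁻¹.
det C = 6, so C⁻¹ = [[0, 0, -1], [1/6, 1/2, 8/3], [1/2, 1/2, 3]].
W = QC⁻¹ = [[18, 9, -1], [4, 12, -10]] · [[0, 0, -1], [1/6, 1/2, 8/3], [1/2, 1/2, 3]] = [[1, 4, 3], [-3, 1, -2]].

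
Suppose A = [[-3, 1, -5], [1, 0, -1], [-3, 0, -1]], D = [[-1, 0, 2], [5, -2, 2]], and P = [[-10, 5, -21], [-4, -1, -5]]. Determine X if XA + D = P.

XA = P − D = [[-9, 5, -23], [-9, 1, -7]].
Since A sits to the right of X, X = (P − D)A⁻¹.
det A = 4; the adjugate gives A⁻¹ = [[0, 1/4, -1/4], [1, -3, -2], [0, -3/4, -1/4]].
X = (P − D)A⁻¹ = [[5, 0, -2], [1, 0, 2]].

X = [[5, 0, -2], [1, 0, 2]]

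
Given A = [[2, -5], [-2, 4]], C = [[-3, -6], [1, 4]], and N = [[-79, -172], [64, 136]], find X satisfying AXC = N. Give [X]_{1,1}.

Left-multiply by A⁻¹ and right-multiply by C⁻¹: X = A⁻¹NC⁻¹.
A has determinant -2; A⁻¹ = [[-2, -5/2], [-1, -1]].
det C = -6; the adjugate gives C⁻¹ = [[-2/3, -1], [1/6, 1/2]].
A⁻¹N = [[-2, 4], [15, 36]].
X = (A⁻¹N)C⁻¹ = [[2, 4], [-4, 3]].

2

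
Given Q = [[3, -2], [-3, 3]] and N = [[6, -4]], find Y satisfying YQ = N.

Y = [[2, 0]]

Since Q sits to the right of Y, Y = NQ⁻¹.
Q has determinant 3; Q⁻¹ = [[1, 2/3], [1, 1]].
Y = NQ⁻¹ = [[6, -4]] · [[1, 2/3], [1, 1]] = [[2, 0]].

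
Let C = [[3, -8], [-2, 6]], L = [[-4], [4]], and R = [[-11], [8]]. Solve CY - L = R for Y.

CY = R + L = [[-15], [12]].
Since C multiplies Y on the left, Y = C⁻¹(R + L).
det C = 2; the adjugate gives C⁻¹ = [[3, 4], [1, 3/2]].
Y = C⁻¹(R + L) = [[3], [3]].

Y = [[3], [3]]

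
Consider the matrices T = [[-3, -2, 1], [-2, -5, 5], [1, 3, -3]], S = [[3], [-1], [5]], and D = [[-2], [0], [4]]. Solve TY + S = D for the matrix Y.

TY = D − S = [[-5], [1], [-1]].
Left-multiplying both sides by T⁻¹ gives Y = T⁻¹(D − S).
det T = 1, so T⁻¹ = [[0, -3, -5], [-1, 8, 13], [-1, 7, 11]].
Y = T⁻¹(D − S) = [[2], [0], [1]].

Y = [[2], [0], [1]]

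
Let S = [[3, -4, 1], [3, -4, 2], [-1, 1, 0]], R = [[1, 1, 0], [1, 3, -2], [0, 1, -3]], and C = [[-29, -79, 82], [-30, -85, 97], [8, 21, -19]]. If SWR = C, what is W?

W = [[-1, -3, -1], [2, 2, 2], [-1, 0, -5]]

W = S⁻¹CR⁻¹ (apply S⁻¹ on the left and R⁻¹ on the right).
det S = 1; the adjugate gives S⁻¹ = [[-2, 1, -4], [-2, 1, -3], [-1, 1, 0]].
det R = -4, so R⁻¹ = [[7/4, -3/4, 1/2], [-3/4, 3/4, -1/2], [-1/4, 1/4, -1/2]].
S⁻¹C = [[-4, -11, 9], [4, 10, -10], [-1, -6, 15]].
W = (S⁻¹C)R⁻¹ = [[-1, -3, -1], [2, 2, 2], [-1, 0, -5]].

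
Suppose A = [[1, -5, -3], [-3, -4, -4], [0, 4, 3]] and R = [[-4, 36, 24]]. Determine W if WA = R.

W = [[-4, 0, 4]]

A is on the right of W, so right-multiply by A⁻¹: W = RA⁻¹.
A has determinant -5; A⁻¹ = [[-4/5, -3/5, -8/5], [-9/5, -3/5, -13/5], [12/5, 4/5, 19/5]].
W = RA⁻¹ = [[-4, 36, 24]] · [[-4/5, -3/5, -8/5], [-9/5, -3/5, -13/5], [12/5, 4/5, 19/5]] = [[-4, 0, 4]].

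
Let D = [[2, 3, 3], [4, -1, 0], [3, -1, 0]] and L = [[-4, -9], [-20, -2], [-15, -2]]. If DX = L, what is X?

Since D multiplies X on the left, X = D⁻¹L.
det D = -3, so D⁻¹ = [[0, 1, -1], [0, 3, -4], [1/3, -11/3, 14/3]].
X = D⁻¹L = [[0, 1, -1], [0, 3, -4], [1/3, -11/3, 14/3]] · [[-4, -9], [-20, -2], [-15, -2]] = [[-5, 0], [0, 2], [2, -5]].

X = [[-5, 0], [0, 2], [2, -5]]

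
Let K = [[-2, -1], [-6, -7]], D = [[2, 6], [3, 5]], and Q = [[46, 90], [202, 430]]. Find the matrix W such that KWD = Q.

W = [[0, -5], [-5, -2]]

W = K⁻¹QD⁻¹ (apply K⁻¹ on the left and D⁻¹ on the right).
K has determinant 8; K⁻¹ = [[-7/8, 1/8], [3/4, -1/4]].
det D = -8; the adjugate gives D⁻¹ = [[-5/8, 3/4], [3/8, -1/4]].
K⁻¹Q = [[-15, -25], [-16, -40]].
W = (K⁻¹Q)D⁻¹ = [[0, -5], [-5, -2]].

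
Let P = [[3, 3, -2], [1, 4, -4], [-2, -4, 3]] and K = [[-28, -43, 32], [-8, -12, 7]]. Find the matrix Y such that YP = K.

Right-multiplying both sides by P⁻¹ gives Y = KP⁻¹.
P has determinant -5; P⁻¹ = [[4/5, 1/5, 4/5], [-1, -1, -2], [-4/5, -6/5, -9/5]].
Y = KP⁻¹ = [[-28, -43, 32], [-8, -12, 7]] · [[4/5, 1/5, 4/5], [-1, -1, -2], [-4/5, -6/5, -9/5]] = [[-5, -1, 6], [0, 2, 5]].

Y = [[-5, -1, 6], [0, 2, 5]]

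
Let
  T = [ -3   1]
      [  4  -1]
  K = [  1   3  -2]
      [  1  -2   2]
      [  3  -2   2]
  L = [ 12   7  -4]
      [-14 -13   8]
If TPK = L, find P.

P = [[-2, 0, 0], [-3, -3, 4]]

P = T⁻¹LK⁻¹ (apply T⁻¹ on the left and K⁻¹ on the right).
det T = -1, so T⁻¹ = [[1, 1], [4, 3]].
det K = 4, so K⁻¹ = [[0, -1/2, 1/2], [1, 2, -1], [1, 11/4, -5/4]].
T⁻¹L = [[-2, -6, 4], [6, -11, 8]].
P = (T⁻¹L)K⁻¹ = [[-2, 0, 0], [-3, -3, 4]].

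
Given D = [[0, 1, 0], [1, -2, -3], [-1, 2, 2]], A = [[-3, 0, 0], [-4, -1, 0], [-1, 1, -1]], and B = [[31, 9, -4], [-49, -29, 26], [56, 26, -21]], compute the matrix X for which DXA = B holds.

X = [[5, -1, -3], [-5, -5, 4], [-2, 2, 5]]

Left-multiply by D⁻¹ and right-multiply by A⁻¹: X = D⁻¹BA⁻¹.
det D = 1; the adjugate gives D⁻¹ = [[2, -2, -3], [1, 0, 0], [0, -1, -1]].
det A = -3, so A⁻¹ = [[-1/3, 0, 0], [4/3, -1, 0], [5/3, -1, -1]].
D⁻¹B = [[-8, -2, 3], [31, 9, -4], [-7, 3, -5]].
X = (D⁻¹B)A⁻¹ = [[5, -1, -3], [-5, -5, 4], [-2, 2, 5]].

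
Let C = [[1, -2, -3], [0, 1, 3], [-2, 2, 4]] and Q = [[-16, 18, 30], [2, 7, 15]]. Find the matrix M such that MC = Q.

C is on the right of M, so right-multiply by C⁻¹: M = QC⁻¹.
det C = 4; the adjugate gives C⁻¹ = [[-1/2, 1/2, -3/4], [-3/2, -1/2, -3/4], [1/2, 1/2, 1/4]].
M = QC⁻¹ = [[-16, 18, 30], [2, 7, 15]] · [[-1/2, 1/2, -3/4], [-3/2, -1/2, -3/4], [1/2, 1/2, 1/4]] = [[-4, -2, 6], [-4, 5, -3]].

M = [[-4, -2, 6], [-4, 5, -3]]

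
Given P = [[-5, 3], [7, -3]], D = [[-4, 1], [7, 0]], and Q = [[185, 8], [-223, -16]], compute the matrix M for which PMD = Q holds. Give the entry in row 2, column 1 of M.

-4

Left-multiply by P⁻¹ and right-multiply by D⁻¹: M = P⁻¹QD⁻¹.
det P = -6, so P⁻¹ = [[1/2, 1/2], [7/6, 5/6]].
D has determinant -7; D⁻¹ = [[0, 1/7], [1, 4/7]].
P⁻¹Q = [[-19, -4], [30, -4]].
M = (P⁻¹Q)D⁻¹ = [[-4, -5], [-4, 2]].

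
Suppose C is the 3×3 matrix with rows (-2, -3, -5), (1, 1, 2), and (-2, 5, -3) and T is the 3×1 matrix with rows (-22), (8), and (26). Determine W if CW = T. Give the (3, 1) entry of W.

Left-multiplying both sides by C⁻¹ gives W = C⁻¹T.
det C = -6; the adjugate gives C⁻¹ = [[13/6, 17/3, 1/6], [1/6, 2/3, 1/6], [-7/6, -8/3, -1/6]].
W = C⁻¹T = [[13/6, 17/3, 1/6], [1/6, 2/3, 1/6], [-7/6, -8/3, -1/6]] · [[-22], [8], [26]] = [[2], [6], [0]].

0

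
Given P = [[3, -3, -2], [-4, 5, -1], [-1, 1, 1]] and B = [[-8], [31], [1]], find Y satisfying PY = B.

Left-multiplying both sides by P⁻¹ gives Y = P⁻¹B.
det P = 1; the adjugate gives P⁻¹ = [[6, 1, 13], [5, 1, 11], [1, 0, 3]].
Y = P⁻¹B = [[6, 1, 13], [5, 1, 11], [1, 0, 3]] · [[-8], [31], [1]] = [[-4], [2], [-5]].

Y = [[-4], [2], [-5]]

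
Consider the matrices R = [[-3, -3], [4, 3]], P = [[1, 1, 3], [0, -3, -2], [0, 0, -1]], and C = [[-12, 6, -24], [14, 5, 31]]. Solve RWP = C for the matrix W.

Isolating W: multiply by R⁻¹ from the left and P⁻¹ from the right, so W = R⁻¹CP⁻¹.
det R = 3; the adjugate gives R⁻¹ = [[1, 1], [-4/3, -1]].
det P = 3; the adjugate gives P⁻¹ = [[1, 1/3, 7/3], [0, -1/3, 2/3], [0, 0, -1]].
R⁻¹C = [[2, 11, 7], [2, -13, 1]].
W = (R⁻¹C)P⁻¹ = [[2, -3, 5], [2, 5, -5]].

W = [[2, -3, 5], [2, 5, -5]]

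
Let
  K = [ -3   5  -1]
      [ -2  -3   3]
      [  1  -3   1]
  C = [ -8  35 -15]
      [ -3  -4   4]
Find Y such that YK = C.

Y = [[4, -3, -2], [1, 1, 2]]

Right-multiplying both sides by K⁻¹ gives Y = CK⁻¹.
K has determinant -2; K⁻¹ = [[-3, 1, -6], [-5/2, 1, -11/2], [-9/2, 2, -19/2]].
Y = CK⁻¹ = [[-8, 35, -15], [-3, -4, 4]] · [[-3, 1, -6], [-5/2, 1, -11/2], [-9/2, 2, -19/2]] = [[4, -3, -2], [1, 1, 2]].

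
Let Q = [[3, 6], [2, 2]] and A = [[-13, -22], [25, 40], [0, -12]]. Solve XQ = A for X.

X = [[-3, -2], [5, 5], [-4, 6]]

Since Q sits to the right of X, X = AQ⁻¹.
det Q = -6, so Q⁻¹ = [[-1/3, 1], [1/3, -1/2]].
X = AQ⁻¹ = [[-13, -22], [25, 40], [0, -12]] · [[-1/3, 1], [1/3, -1/2]] = [[-3, -2], [5, 5], [-4, 6]].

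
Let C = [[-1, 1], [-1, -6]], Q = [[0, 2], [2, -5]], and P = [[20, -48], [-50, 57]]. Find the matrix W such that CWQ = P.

W = C⁻¹PQ⁻¹ (apply C⁻¹ on the left and Q⁻¹ on the right).
det C = 7, so C⁻¹ = [[-6/7, -1/7], [1/7, -1/7]].
det Q = -4, so Q⁻¹ = [[5/4, 1/2], [1/2, 0]].
C⁻¹P = [[-10, 33], [10, -15]].
W = (C⁻¹P)Q⁻¹ = [[4, -5], [5, 5]].

W = [[4, -5], [5, 5]]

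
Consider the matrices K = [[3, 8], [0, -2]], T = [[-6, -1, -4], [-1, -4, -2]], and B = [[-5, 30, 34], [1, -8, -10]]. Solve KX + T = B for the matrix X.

X = [[3, 5, 2], [-1, 2, 4]]

KX = B − T = [[1, 31, 38], [2, -4, -8]].
Since K multiplies X on the left, X = K⁻¹(B − T).
K has determinant -6; K⁻¹ = [[1/3, 4/3], [0, -1/2]].
X = K⁻¹(B − T) = [[3, 5, 2], [-1, 2, 4]].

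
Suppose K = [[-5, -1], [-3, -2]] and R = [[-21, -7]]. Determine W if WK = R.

K is on the right of W, so right-multiply by K⁻¹: W = RK⁻¹.
det K = 7, so K⁻¹ = [[-2/7, 1/7], [3/7, -5/7]].
W = RK⁻¹ = [[-21, -7]] · [[-2/7, 1/7], [3/7, -5/7]] = [[3, 2]].

W = [[3, 2]]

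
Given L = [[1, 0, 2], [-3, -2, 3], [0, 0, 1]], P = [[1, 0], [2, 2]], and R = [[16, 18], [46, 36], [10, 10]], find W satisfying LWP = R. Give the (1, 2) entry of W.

-1

W = L⁻¹RP⁻¹ (apply L⁻¹ on the left and P⁻¹ on the right).
L has determinant -2; L⁻¹ = [[1, 0, -2], [-3/2, -1/2, 9/2], [0, 0, 1]].
det P = 2, so P⁻¹ = [[1, 0], [-1, 1/2]].
L⁻¹R = [[-4, -2], [-2, 0], [10, 10]].
W = (L⁻¹R)P⁻¹ = [[-2, -1], [-2, 0], [0, 5]].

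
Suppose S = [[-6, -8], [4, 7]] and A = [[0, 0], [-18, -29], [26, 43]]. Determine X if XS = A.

X = [[0, 0], [1, -3], [-1, 5]]

Since S sits to the right of X, X = AS⁻¹.
det S = -10, so S⁻¹ = [[-7/10, -4/5], [2/5, 3/5]].
X = AS⁻¹ = [[0, 0], [-18, -29], [26, 43]] · [[-7/10, -4/5], [2/5, 3/5]] = [[0, 0], [1, -3], [-1, 5]].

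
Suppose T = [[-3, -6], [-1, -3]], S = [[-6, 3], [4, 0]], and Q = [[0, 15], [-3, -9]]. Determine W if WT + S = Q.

WT = Q − S = [[6, 12], [-7, -9]].
Since T sits to the right of W, W = (Q − S)T⁻¹.
T has determinant 3; T⁻¹ = [[-1, 2], [1/3, -1]].
W = (Q − S)T⁻¹ = [[-2, 0], [4, -5]].

W = [[-2, 0], [4, -5]]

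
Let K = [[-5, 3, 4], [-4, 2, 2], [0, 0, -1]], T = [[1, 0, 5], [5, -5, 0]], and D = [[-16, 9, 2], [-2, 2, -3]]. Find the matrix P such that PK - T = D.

P = [[3, 0, 5], [-3, 3, -3]]

PK = D + T = [[-15, 9, 7], [3, -3, -3]].
Right-multiplying both sides by K⁻¹ gives P = (D + T)K⁻¹.
det K = -2; the adjugate gives K⁻¹ = [[1, -3/2, 1], [2, -5/2, 3], [0, 0, -1]].
P = (D + T)K⁻¹ = [[3, 0, 5], [-3, 3, -3]].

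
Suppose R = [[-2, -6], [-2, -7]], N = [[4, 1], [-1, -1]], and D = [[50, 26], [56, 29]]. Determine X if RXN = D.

Isolating X: multiply by R⁻¹ from the left and N⁻¹ from the right, so X = R⁻¹DN⁻¹.
det R = 2; the adjugate gives R⁻¹ = [[-7/2, 3], [1, -1]].
det N = -3; the adjugate gives N⁻¹ = [[1/3, 1/3], [-1/3, -4/3]].
R⁻¹D = [[-7, -4], [-6, -3]].
X = (R⁻¹D)N⁻¹ = [[-1, 3], [-1, 2]].

X = [[-1, 3], [-1, 2]]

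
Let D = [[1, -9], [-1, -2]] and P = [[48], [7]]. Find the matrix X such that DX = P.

D is on the left of X, so left-multiply by D⁻¹: X = D⁻¹P.
det D = -11; the adjugate gives D⁻¹ = [[2/11, -9/11], [-1/11, -1/11]].
X = D⁻¹P = [[2/11, -9/11], [-1/11, -1/11]] · [[48], [7]] = [[3], [-5]].

X = [[3], [-5]]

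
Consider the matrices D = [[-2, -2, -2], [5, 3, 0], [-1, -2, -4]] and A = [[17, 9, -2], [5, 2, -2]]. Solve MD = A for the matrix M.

Since D sits to the right of M, M = AD⁻¹.
det D = -2, so D⁻¹ = [[6, 2, -3], [-10, -3, 5], [7/2, 1, -2]].
M = AD⁻¹ = [[17, 9, -2], [5, 2, -2]] · [[6, 2, -3], [-10, -3, 5], [7/2, 1, -2]] = [[5, 5, -2], [3, 2, -1]].

M = [[5, 5, -2], [3, 2, -1]]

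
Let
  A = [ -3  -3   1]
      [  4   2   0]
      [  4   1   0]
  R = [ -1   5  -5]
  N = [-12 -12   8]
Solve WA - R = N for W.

W = [[3, 3, -4]]

WA = N + R = [[-13, -7, 3]].
Since A sits to the right of W, W = (N + R)A⁻¹.
det A = -4; the adjugate gives A⁻¹ = [[0, -1/4, 1/2], [0, 1, -1], [1, 9/4, -3/2]].
W = (N + R)A⁻¹ = [[3, 3, -4]].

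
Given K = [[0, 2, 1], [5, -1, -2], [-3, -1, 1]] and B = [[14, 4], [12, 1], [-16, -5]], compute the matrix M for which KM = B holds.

M = [[5, 0], [5, 3], [4, -2]]

K is on the left of M, so left-multiply by K⁻¹: M = K⁻¹B.
det K = -6; the adjugate gives K⁻¹ = [[1/2, 1/2, 1/2], [-1/6, -1/2, -5/6], [4/3, 1, 5/3]].
M = K⁻¹B = [[1/2, 1/2, 1/2], [-1/6, -1/2, -5/6], [4/3, 1, 5/3]] · [[14, 4], [12, 1], [-16, -5]] = [[5, 0], [5, 3], [4, -2]].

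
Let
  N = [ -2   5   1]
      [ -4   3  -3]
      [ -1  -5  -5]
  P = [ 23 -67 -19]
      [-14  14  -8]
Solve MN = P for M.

M = [[-6, -4, 5], [1, 3, 0]]

Since N sits to the right of M, M = PN⁻¹.
N has determinant -2; N⁻¹ = [[15, -10, 9], [17/2, -11/2, 5], [-23/2, 15/2, -7]].
M = PN⁻¹ = [[23, -67, -19], [-14, 14, -8]] · [[15, -10, 9], [17/2, -11/2, 5], [-23/2, 15/2, -7]] = [[-6, -4, 5], [1, 3, 0]].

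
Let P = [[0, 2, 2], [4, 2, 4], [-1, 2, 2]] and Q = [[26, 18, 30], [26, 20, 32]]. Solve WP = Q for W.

Since P sits to the right of W, W = QP⁻¹.
det P = -4; the adjugate gives P⁻¹ = [[1, 0, -1], [3, -1/2, -2], [-5/2, 1/2, 2]].
W = QP⁻¹ = [[26, 18, 30], [26, 20, 32]] · [[1, 0, -1], [3, -1/2, -2], [-5/2, 1/2, 2]] = [[5, 6, -2], [6, 6, -2]].

W = [[5, 6, -2], [6, 6, -2]]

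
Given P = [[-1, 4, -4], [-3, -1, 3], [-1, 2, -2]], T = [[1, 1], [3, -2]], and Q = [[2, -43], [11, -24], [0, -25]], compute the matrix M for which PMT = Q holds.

Isolating M: multiply by P⁻¹ from the left and T⁻¹ from the right, so M = P⁻¹QT⁻¹.
det P = -4; the adjugate gives P⁻¹ = [[1, 0, -2], [9/4, 1/2, -15/4], [7/4, 1/2, -13/4]].
T has determinant -5; T⁻¹ = [[2/5, 1/5], [3/5, -1/5]].
P⁻¹Q = [[2, 7], [10, -15], [9, -6]].
M = (P⁻¹Q)T⁻¹ = [[5, -1], [-5, 5], [0, 3]].

M = [[5, -1], [-5, 5], [0, 3]]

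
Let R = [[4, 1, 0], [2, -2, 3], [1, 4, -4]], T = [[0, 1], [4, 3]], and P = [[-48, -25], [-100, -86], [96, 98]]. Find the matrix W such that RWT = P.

W = R⁻¹PT⁻¹ (apply R⁻¹ on the left and T⁻¹ on the right).
det R = -5; the adjugate gives R⁻¹ = [[4/5, -4/5, -3/5], [-11/5, 16/5, 12/5], [-2, 3, 2]].
det T = -4, so T⁻¹ = [[-3/4, 1/4], [1, 0]].
R⁻¹P = [[-16, -10], [16, 15], [-12, -12]].
W = (R⁻¹P)T⁻¹ = [[2, -4], [3, 4], [-3, -3]].

W = [[2, -4], [3, 4], [-3, -3]]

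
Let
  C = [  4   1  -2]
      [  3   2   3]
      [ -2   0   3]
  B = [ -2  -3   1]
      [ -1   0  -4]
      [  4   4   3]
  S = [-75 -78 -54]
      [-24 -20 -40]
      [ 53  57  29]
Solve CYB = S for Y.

Y = [[3, 1, 0], [0, 5, -4], [1, 1, 4]]

Left-multiply by C⁻¹ and right-multiply by B⁻¹: Y = C⁻¹SB⁻¹.
det C = 1; the adjugate gives C⁻¹ = [[6, -3, 7], [-15, 8, -18], [4, -2, 5]].
B has determinant 3; B⁻¹ = [[16/3, 13/3, 4], [-13/3, -10/3, -3], [-4/3, -4/3, -1]].
C⁻¹S = [[-7, -9, -1], [-21, -16, -32], [13, 13, 9]].
Y = (C⁻¹S)B⁻¹ = [[3, 1, 0], [0, 5, -4], [1, 1, 4]].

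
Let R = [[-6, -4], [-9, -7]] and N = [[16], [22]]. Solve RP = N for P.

P = [[-4], [2]]

Since R multiplies P on the left, P = R⁻¹N.
R has determinant 6; R⁻¹ = [[-7/6, 2/3], [3/2, -1]].
P = R⁻¹N = [[-7/6, 2/3], [3/2, -1]] · [[16], [22]] = [[-4], [2]].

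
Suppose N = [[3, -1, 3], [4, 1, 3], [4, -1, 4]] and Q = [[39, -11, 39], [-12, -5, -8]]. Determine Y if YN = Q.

Y = [[5, 0, 6], [0, -4, 1]]

Right-multiplying both sides by N⁻¹ gives Y = QN⁻¹.
det N = 1; the adjugate gives N⁻¹ = [[7, 1, -6], [-4, 0, 3], [-8, -1, 7]].
Y = QN⁻¹ = [[39, -11, 39], [-12, -5, -8]] · [[7, 1, -6], [-4, 0, 3], [-8, -1, 7]] = [[5, 0, 6], [0, -4, 1]].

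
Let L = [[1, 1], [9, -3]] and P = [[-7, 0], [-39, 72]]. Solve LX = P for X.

Left-multiplying both sides by L⁻¹ gives X = L⁻¹P.
det L = -12; the adjugate gives L⁻¹ = [[1/4, 1/12], [3/4, -1/12]].
X = L⁻¹P = [[1/4, 1/12], [3/4, -1/12]] · [[-7, 0], [-39, 72]] = [[-5, 6], [-2, -6]].

X = [[-5, 6], [-2, -6]]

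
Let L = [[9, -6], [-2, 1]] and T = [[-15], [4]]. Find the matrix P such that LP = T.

P = [[-3], [-2]]

Left-multiplying both sides by L⁻¹ gives P = L⁻¹T.
det L = -3, so L⁻¹ = [[-1/3, -2], [-2/3, -3]].
P = L⁻¹T = [[-1/3, -2], [-2/3, -3]] · [[-15], [4]] = [[-3], [-2]].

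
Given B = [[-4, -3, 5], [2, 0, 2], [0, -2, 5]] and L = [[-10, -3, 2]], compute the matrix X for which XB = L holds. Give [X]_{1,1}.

3

Right-multiplying both sides by B⁻¹ gives X = LB⁻¹.
det B = -6; the adjugate gives B⁻¹ = [[-2/3, -5/6, 1], [5/3, 10/3, -3], [2/3, 4/3, -1]].
X = LB⁻¹ = [[-10, -3, 2]] · [[-2/3, -5/6, 1], [5/3, 10/3, -3], [2/3, 4/3, -1]] = [[3, 1, -3]].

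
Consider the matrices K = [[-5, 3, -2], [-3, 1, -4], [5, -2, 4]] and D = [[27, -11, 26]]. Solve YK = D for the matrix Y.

Y = [[-1, -4, 2]]

Right-multiplying both sides by K⁻¹ gives Y = DK⁻¹.
K has determinant -6; K⁻¹ = [[2/3, 4/3, 5/3], [4/3, 5/3, 7/3], [-1/6, -5/6, -2/3]].
Y = DK⁻¹ = [[27, -11, 26]] · [[2/3, 4/3, 5/3], [4/3, 5/3, 7/3], [-1/6, -5/6, -2/3]] = [[-1, -4, 2]].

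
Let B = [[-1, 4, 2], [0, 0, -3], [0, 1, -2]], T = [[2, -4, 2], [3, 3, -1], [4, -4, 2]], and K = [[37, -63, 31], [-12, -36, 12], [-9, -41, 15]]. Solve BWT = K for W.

W = [[-2, -3, -5], [0, -3, 2], [4, 4, -4]]

W = B⁻¹KT⁻¹ (apply B⁻¹ on the left and T⁻¹ on the right).
B has determinant -3; B⁻¹ = [[-1, -10/3, 4], [0, -2/3, 1], [0, -1/3, 0]].
T has determinant -4; T⁻¹ = [[-1/2, 0, 1/2], [5/2, 1, -2], [6, 2, -9/2]].
B⁻¹K = [[-33, 19, -11], [-1, -17, 7], [4, 12, -4]].
W = (B⁻¹K)T⁻¹ = [[-2, -3, -5], [0, -3, 2], [4, 4, -4]].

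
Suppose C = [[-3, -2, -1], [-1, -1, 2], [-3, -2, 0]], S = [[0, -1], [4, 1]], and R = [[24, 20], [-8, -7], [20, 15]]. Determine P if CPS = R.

P = [[4, -5], [-1, 5], [4, -1]]

Isolating P: multiply by C⁻¹ from the left and S⁻¹ from the right, so P = C⁻¹RS⁻¹.
C has determinant 1; C⁻¹ = [[4, 2, -5], [-6, -3, 7], [-1, 0, 1]].
S has determinant 4; S⁻¹ = [[1/4, 1/4], [-1, 0]].
C⁻¹R = [[-20, -9], [20, 6], [-4, -5]].
P = (C⁻¹R)S⁻¹ = [[4, -5], [-1, 5], [4, -1]].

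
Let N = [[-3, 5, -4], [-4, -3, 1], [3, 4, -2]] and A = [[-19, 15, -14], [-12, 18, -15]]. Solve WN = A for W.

W = [[5, -2, -4], [3, 3, 3]]

N is on the right of W, so right-multiply by N⁻¹: W = AN⁻¹.
det N = -3; the adjugate gives N⁻¹ = [[-2/3, 2, 7/3], [5/3, -6, -19/3], [7/3, -9, -29/3]].
W = AN⁻¹ = [[-19, 15, -14], [-12, 18, -15]] · [[-2/3, 2, 7/3], [5/3, -6, -19/3], [7/3, -9, -29/3]] = [[5, -2, -4], [3, 3, 3]].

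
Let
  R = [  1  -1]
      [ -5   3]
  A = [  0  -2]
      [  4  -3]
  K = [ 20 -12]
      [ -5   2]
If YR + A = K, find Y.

Y = [[-5, -5], [1, 2]]

YR = K − A = [[20, -10], [-9, 5]].
R is on the right of Y, so right-multiply by R⁻¹: Y = (K − A)R⁻¹.
det R = -2; the adjugate gives R⁻¹ = [[-3/2, -1/2], [-5/2, -1/2]].
Y = (K − A)R⁻¹ = [[-5, -5], [1, 2]].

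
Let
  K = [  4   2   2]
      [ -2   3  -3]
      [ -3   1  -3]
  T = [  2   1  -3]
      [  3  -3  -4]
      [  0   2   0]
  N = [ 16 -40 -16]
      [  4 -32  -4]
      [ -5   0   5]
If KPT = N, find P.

Left-multiply by K⁻¹ and right-multiply by T⁻¹: P = K⁻¹NT⁻¹.
K has determinant -4; K⁻¹ = [[3/2, -2, 3], [-3/4, 3/2, -2], [-7/4, 5/2, -4]].
T has determinant -2; T⁻¹ = [[-4, 3, 13/2], [0, 0, 1/2], [-3, 2, 9/2]].
K⁻¹N = [[1, 4, -1], [4, -18, -4], [2, -10, -2]].
P = (K⁻¹N)T⁻¹ = [[-1, 1, 4], [-4, 4, -1], [-2, 2, -1]].

P = [[-1, 1, 4], [-4, 4, -1], [-2, 2, -1]]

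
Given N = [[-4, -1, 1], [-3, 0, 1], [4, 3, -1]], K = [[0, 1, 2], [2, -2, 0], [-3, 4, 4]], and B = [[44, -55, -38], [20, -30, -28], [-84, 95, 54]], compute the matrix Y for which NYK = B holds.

Y = [[1, -2, 0], [-4, -4, 4], [-3, -2, -4]]

Left-multiply by N⁻¹ and right-multiply by K⁻¹: Y = N⁻¹BK⁻¹.
det N = 2, so N⁻¹ = [[-3/2, 1, -1/2], [1/2, 0, 1/2], [-9/2, 4, -3/2]].
det K = -4, so K⁻¹ = [[2, -1, -1], [2, -3/2, -1], [-1/2, 3/4, 1/2]].
N⁻¹B = [[-4, 5, 2], [-20, 20, 8], [8, -15, -22]].
Y = (N⁻¹B)K⁻¹ = [[1, -2, 0], [-4, -4, 4], [-3, -2, -4]].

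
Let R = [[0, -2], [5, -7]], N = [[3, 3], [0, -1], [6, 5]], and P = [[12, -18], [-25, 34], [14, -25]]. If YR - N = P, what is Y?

YR = P + N = [[15, -15], [-25, 33], [20, -20]].
Since R sits to the right of Y, Y = (P + N)R⁻¹.
det R = 10; the adjugate gives R⁻¹ = [[-7/10, 1/5], [-1/2, 0]].
Y = (P + N)R⁻¹ = [[-3, 3], [1, -5], [-4, 4]].

Y = [[-3, 3], [1, -5], [-4, 4]]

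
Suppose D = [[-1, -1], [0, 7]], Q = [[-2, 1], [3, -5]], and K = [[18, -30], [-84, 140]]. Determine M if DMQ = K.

M = D⁻¹KQ⁻¹ (apply D⁻¹ on the left and Q⁻¹ on the right).
D has determinant -7; D⁻¹ = [[-1, -1/7], [0, 1/7]].
Q has determinant 7; Q⁻¹ = [[-5/7, -1/7], [-3/7, -2/7]].
D⁻¹K = [[-6, 10], [-12, 20]].
M = (D⁻¹K)Q⁻¹ = [[0, -2], [0, -4]].

M = [[0, -2], [0, -4]]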